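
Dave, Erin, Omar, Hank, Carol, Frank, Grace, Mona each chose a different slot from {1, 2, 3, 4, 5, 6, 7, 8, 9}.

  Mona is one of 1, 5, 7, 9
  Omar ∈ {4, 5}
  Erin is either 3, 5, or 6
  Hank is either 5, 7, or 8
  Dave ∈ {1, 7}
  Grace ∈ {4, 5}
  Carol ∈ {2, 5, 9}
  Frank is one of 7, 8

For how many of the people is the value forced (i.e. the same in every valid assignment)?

3

Omar and Grace share exactly the 2 values {4, 5}; by pigeonhole those values go to them, so strike 4, 5 from Erin, Hank, Carol, Mona.
The 2 variables Hank and Frank are confined to {7, 8}, which locks those values in; drop them from Dave, Mona.
Dave has just one choice, so Dave = 1. Eliminate 1 elsewhere: Mona.
Mona has just one choice, so Mona = 9. Strike 9 from Carol.
Carol must be 2 (only option left).
Determined: Dave=1, Carol=2, Mona=9. The other people each still have more than one consistent value. That makes 3.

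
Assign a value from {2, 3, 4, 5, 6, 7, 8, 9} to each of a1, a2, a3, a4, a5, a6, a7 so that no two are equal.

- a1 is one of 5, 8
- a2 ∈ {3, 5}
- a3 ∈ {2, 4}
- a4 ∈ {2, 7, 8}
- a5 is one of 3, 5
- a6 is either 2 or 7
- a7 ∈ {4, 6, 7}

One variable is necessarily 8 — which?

a1

Among the 7 variables, 6 fits only a7 (and all 7 values in {2, 3, 4, 5, 6, 7, 8} must be used), so a7 = 6.
The 6 still-open variables draw from only 6 values {2, 3, 4, 5, 7, 8}, so each is used; only a3 can be 4, hence a3 = 4.
The 2 variables a2 and a5 are confined to {3, 5}, which locks those values in; drop them from a1.
So 8 goes to a1.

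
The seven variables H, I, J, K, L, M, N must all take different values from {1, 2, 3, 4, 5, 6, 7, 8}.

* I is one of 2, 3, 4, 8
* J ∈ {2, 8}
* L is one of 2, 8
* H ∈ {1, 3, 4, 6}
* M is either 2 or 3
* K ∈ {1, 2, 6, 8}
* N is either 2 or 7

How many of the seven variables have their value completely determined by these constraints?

3

The 7 variables draw from only 7 values {1, 2, 3, 4, 6, 7, 8}, so each is used; only N can be 7, hence N = 7.
J and L between them cover only {2, 8} — a naked pair. Remove those values from I, K, M.
M's domain is down to {3}, so M = 3. Remove 3 from H, I.
I has just one choice, so I = 4. So H can't be 4.
Determined: I=4, M=3, N=7. The other variables each still have more than one consistent value. That makes 3.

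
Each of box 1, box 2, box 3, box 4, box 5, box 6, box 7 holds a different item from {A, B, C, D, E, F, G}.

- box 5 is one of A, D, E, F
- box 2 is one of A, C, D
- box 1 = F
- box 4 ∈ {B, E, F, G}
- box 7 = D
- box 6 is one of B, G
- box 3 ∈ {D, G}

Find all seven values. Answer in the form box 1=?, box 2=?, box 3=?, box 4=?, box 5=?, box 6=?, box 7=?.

box 1's domain is down to {F}, so box 1 = F. So box 4, box 5 can't be F.
That leaves box 7 = D. Eliminate D elsewhere: box 2, box 3, box 5.
box 3's domain is down to {G}, so box 3 = G. Remove G from box 4, box 6.
That leaves box 6 = B. So box 4 can't be B.
That leaves box 4 = E. Strike E from box 5.
box 5 has just one choice, so box 5 = A. Eliminate A elsewhere: box 2.
That leaves box 2 = C.

box 1=F, box 2=C, box 3=G, box 4=E, box 5=A, box 6=B, box 7=D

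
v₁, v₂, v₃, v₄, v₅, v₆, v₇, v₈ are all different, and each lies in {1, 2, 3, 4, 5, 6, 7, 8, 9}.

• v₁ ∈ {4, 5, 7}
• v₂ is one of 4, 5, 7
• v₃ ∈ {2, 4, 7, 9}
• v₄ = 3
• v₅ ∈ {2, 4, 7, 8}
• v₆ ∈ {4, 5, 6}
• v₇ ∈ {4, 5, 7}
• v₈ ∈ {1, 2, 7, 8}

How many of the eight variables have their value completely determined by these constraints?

v₄ must be 3 (only option left).
v₁, v₂, v₇ share exactly the 3 values {4, 5, 7}; by pigeonhole those values go to them, so strike 4, 5, 7 from v₃, v₅, v₆, v₈.
v₆'s domain is down to {6}, so v₆ = 6.
Determined: v₄=3, v₆=6. The other variables each still have more than one consistent value. That makes 2.

2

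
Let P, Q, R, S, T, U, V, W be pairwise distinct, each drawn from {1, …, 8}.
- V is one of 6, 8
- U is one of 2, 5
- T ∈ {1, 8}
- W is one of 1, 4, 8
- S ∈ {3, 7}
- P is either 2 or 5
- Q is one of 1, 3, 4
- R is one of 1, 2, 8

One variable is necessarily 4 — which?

W

The 8 variables together cover exactly {1, 2, 3, 4, 5, 6, 7, 8} — 8 values for 8 variables — and 6 appears only in V's list, so V = 6.
The 7 still-open variables together cover exactly {1, 2, 3, 4, 5, 7, 8} — 7 values for 7 variables — and 7 appears only in S's list, so S = 7.
The 6 still-open variables together cover exactly {1, 2, 3, 4, 5, 8} — 6 values for 6 variables — and 3 appears only in Q's list, so Q = 3.
The 5 still-open variables draw from only 5 values {1, 2, 4, 5, 8}, so each is used; only W can be 4, hence W = 4.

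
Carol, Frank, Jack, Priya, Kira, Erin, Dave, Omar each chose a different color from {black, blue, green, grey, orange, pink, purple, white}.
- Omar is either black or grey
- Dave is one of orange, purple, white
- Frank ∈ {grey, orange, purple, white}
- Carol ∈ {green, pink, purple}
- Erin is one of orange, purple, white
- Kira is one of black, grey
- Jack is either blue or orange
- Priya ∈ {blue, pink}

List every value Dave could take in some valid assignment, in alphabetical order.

orange, purple, white

The 8 variables draw from only 8 values {black, blue, green, grey, orange, pink, purple, white}, so each is used; only Carol can be green, hence Carol = green.
The 7 still-open variables draw from only 7 values {black, blue, grey, orange, pink, purple, white}, so each is used; only Priya can be pink, hence Priya = pink.
The 6 still-open variables together cover exactly {black, blue, grey, orange, purple, white} — 6 values for 6 variables — and blue appears only in Jack's list, so Jack = blue.
The 2 variables Kira and Omar are confined to {black, grey}, which locks those values in; drop them from Frank.
No further eliminations apply; Dave can still be any of orange, purple, white.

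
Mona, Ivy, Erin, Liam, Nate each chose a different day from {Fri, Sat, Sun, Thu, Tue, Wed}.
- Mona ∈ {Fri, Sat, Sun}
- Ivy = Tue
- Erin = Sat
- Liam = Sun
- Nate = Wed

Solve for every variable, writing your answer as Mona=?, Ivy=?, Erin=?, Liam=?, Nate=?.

Ivy has just one choice, so Ivy = Tue.
Erin must be Sat (only option left). Remove Sat from Mona.
Liam must be Sun (only option left). Strike Sun from Mona.
Nate's domain is down to {Wed}, so Nate = Wed.
Mona has just one choice, so Mona = Fri.

Mona=Fri, Ivy=Tue, Erin=Sat, Liam=Sun, Nate=Wed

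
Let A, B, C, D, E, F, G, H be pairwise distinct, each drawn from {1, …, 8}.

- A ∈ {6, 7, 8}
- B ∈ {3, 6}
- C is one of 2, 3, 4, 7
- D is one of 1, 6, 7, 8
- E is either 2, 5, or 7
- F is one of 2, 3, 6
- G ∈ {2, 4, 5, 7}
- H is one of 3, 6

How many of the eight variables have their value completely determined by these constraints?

3

Among the 8 variables, 1 fits only D (and all 8 values in {1, 2, 3, 4, 5, 6, 7, 8} must be used), so D = 1.
Among the 7 still-open variables, 8 fits only A (and all 7 values in {2, 3, 4, 5, 6, 7, 8} must be used), so A = 8.
The 2 variables B and H are confined to {3, 6}, which locks those values in; drop them from C, F.
That leaves F = 2. Strike 2 from C, E, G.
Determined: A=8, D=1, F=2. The other variables each still have more than one consistent value. That makes 3.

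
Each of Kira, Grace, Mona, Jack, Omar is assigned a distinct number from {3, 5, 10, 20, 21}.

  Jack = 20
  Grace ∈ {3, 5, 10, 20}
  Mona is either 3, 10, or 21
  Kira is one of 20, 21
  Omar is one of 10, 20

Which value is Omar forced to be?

10

Jack's domain is down to {20}, so Jack = 20. Strike 20 from Kira, Grace, Omar.
So Omar = 10.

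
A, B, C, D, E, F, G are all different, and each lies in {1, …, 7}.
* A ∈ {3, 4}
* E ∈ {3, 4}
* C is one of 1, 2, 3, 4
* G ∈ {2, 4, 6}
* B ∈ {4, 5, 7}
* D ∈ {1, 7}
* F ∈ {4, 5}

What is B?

7

Among the 7 variables, 6 fits only G (and all 7 values in {1, 2, 3, 4, 5, 6, 7} must be used), so G = 6.
Among the 6 still-open variables, 2 fits only C (and all 6 values in {1, 2, 3, 4, 5, 7} must be used), so C = 2.
The 5 still-open variables draw from only 5 values {1, 3, 4, 5, 7}, so each is used; only D can be 1, hence D = 1.
Among the 4 still-open variables, 7 fits only B (and all 4 values in {3, 4, 5, 7} must be used), so B = 7.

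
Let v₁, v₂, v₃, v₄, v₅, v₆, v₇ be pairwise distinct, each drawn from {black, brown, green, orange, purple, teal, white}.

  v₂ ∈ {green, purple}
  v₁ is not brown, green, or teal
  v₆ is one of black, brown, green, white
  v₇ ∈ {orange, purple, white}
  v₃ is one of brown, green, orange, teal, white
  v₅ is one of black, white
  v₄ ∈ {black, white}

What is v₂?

green

Among the 7 variables, teal fits only v₃ (and all 7 values in {black, brown, green, orange, purple, teal, white} must be used), so v₃ = teal.
The 6 still-open variables together cover exactly {black, brown, green, orange, purple, white} — 6 values for 6 variables — and brown appears only in v₆'s list, so v₆ = brown.
The 5 still-open variables together cover exactly {black, green, orange, purple, white} — 5 values for 5 variables — and green appears only in v₂'s list, so v₂ = green.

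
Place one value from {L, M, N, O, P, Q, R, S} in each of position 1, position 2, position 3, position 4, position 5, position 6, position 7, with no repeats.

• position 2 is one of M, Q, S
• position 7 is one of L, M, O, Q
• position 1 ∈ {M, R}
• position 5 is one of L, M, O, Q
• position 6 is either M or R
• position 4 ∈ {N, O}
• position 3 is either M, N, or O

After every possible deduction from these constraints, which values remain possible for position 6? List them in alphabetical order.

The 7 variables draw from only 7 values {L, M, N, O, Q, R, S}, so each is used; only position 2 can be S, hence position 2 = S.
position 1 and position 6 between them cover only {M, R} — a naked pair. Remove those values from position 3, position 5, position 7.
position 3 and position 4 share exactly the 2 values {N, O}; by pigeonhole those values go to them, so strike N, O from position 5, position 7.
No further eliminations apply; position 6 can still be any of M, R.

M, R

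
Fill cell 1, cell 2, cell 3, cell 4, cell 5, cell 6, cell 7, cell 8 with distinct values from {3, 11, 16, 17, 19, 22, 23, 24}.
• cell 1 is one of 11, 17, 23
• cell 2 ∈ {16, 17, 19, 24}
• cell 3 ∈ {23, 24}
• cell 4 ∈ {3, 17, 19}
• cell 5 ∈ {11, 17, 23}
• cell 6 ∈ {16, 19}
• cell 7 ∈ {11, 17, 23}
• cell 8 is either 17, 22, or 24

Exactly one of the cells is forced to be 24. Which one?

Among the 8 variables, 3 fits only cell 4 (and all 8 values in {3, 11, 16, 17, 19, 22, 23, 24} must be used), so cell 4 = 3.
The 7 still-open variables draw from only 7 values {11, 16, 17, 19, 22, 23, 24}, so each is used; only cell 8 can be 22, hence cell 8 = 22.
The 3 variables cell 1, cell 5, cell 7 are confined to {11, 17, 23}, which locks those values in; drop them from cell 2, cell 3.
So 24 goes to cell 3.

cell 3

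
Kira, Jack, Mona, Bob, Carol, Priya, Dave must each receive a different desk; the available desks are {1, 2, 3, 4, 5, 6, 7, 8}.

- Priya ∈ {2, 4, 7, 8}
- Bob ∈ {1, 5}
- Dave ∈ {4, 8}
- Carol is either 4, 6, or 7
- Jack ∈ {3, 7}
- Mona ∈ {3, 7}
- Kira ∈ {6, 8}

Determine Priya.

Jack and Mona between them cover only {3, 7} — a naked pair. Remove those values from Carol, Priya.
Kira, Carol, Dave between them cover only {4, 6, 8} — a naked triple. Remove those values from Priya.
So Priya = 2.

2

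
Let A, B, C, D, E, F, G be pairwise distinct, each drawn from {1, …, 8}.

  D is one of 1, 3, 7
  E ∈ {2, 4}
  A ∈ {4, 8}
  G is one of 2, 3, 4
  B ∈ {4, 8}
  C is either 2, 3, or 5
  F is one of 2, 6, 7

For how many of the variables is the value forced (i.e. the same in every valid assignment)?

A and B share exactly the 2 values {4, 8}; by pigeonhole those values go to them, so strike 4, 8 from E, G.
That leaves E = 2. Strike 2 from C, F, G.
That leaves G = 3. So C, D can't be 3.
C has just one choice, so C = 5.
Determined: C=5, E=2, G=3. The other variables each still have more than one consistent value. That makes 3.

3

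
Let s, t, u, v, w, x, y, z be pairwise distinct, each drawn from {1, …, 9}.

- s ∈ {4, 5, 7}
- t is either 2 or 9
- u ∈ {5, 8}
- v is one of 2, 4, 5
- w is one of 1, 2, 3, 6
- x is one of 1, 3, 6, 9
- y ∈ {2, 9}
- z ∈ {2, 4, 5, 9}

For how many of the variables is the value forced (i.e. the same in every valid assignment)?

2

t and y between them cover only {2, 9} — a naked pair. Remove those values from v, w, x, z.
The 2 variables v and z are confined to {4, 5}, which locks those values in; drop them from s, u.
s's domain is down to {7}, so s = 7.
u must be 8 (only option left).
Determined: s=7, u=8. The other variables each still have more than one consistent value. That makes 2.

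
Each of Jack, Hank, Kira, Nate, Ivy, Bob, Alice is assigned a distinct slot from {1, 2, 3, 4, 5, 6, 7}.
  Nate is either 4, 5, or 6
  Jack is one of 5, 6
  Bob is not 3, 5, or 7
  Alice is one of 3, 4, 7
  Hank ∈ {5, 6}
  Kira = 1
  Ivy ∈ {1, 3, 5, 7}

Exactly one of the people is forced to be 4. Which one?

Nate

Kira has just one choice, so Kira = 1. Eliminate 1 elsewhere: Ivy, Bob.
The 6 still-open variables together cover exactly {2, 3, 4, 5, 6, 7} — 6 values for 6 variables — and 2 appears only in Bob's list, so Bob = 2.
The 2 variables Jack and Hank are confined to {5, 6}, which locks those values in; drop them from Nate, Ivy.
So 4 goes to Nate.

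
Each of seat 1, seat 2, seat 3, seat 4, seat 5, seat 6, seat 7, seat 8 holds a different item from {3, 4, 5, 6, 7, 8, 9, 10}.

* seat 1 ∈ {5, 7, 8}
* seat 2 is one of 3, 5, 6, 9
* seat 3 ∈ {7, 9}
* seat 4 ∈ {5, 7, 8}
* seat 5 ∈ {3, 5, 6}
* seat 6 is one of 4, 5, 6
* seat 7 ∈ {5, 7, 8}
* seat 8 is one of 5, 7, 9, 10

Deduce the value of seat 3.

Among the 8 variables, 4 fits only seat 6 (and all 8 values in {3, 4, 5, 6, 7, 8, 9, 10} must be used), so seat 6 = 4.
The 7 still-open variables together cover exactly {3, 5, 6, 7, 8, 9, 10} — 7 values for 7 variables — and 10 appears only in seat 8's list, so seat 8 = 10.
seat 1, seat 4, seat 7 share exactly the 3 values {5, 7, 8}; by pigeonhole those values go to them, so strike 5, 7, 8 from seat 2, seat 3, seat 5.
So seat 3 = 9.

9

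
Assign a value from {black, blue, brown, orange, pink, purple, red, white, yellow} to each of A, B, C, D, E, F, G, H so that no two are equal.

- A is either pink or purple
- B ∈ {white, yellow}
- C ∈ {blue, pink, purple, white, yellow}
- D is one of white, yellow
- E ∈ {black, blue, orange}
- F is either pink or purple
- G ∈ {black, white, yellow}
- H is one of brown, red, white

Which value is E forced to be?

A and F between them cover only {pink, purple} — a naked pair. Remove those values from C.
B and D between them cover only {white, yellow} — a naked pair. Remove those values from C, G, H.
That leaves C = blue. Remove blue from E.
G has just one choice, so G = black. Strike black from E.
So E = orange.

orange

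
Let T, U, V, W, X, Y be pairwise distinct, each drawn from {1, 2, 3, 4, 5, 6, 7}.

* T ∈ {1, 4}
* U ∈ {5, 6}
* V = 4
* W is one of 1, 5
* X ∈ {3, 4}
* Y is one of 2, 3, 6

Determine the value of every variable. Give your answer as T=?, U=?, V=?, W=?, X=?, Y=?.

V has just one choice, so V = 4. So T, X can't be 4.
X must be 3 (only option left). Strike 3 from Y.
T must be 1 (only option left). Remove 1 from W.
W must be 5 (only option left). So U can't be 5.
U must be 6 (only option left). Eliminate 6 elsewhere: Y.
Y must be 2 (only option left).

T=1, U=6, V=4, W=5, X=3, Y=2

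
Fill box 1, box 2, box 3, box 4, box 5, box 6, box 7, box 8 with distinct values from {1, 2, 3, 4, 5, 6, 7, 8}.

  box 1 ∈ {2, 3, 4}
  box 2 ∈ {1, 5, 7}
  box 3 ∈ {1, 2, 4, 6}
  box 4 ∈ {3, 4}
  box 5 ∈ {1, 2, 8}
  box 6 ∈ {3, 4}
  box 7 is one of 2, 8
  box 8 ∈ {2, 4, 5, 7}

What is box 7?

The 8 variables draw from only 8 values {1, 2, 3, 4, 5, 6, 7, 8}, so each is used; only box 3 can be 6, hence box 3 = 6.
box 4 and box 6 share exactly the 2 values {3, 4}; by pigeonhole those values go to them, so strike 3, 4 from box 1, box 8.
That leaves box 1 = 2. Eliminate 2 elsewhere: box 5, box 7, box 8.
So box 7 = 8.

8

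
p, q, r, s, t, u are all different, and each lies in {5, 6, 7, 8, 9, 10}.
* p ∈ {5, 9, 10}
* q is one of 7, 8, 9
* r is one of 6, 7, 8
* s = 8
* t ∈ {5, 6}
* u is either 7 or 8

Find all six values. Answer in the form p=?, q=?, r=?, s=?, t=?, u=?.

p=10, q=9, r=6, s=8, t=5, u=7

s's domain is down to {8}, so s = 8. Eliminate 8 elsewhere: q, r, u.
u's domain is down to {7}, so u = 7. Remove 7 from q, r.
q has just one choice, so q = 9. Strike 9 from p.
r's domain is down to {6}, so r = 6. Eliminate 6 elsewhere: t.
t must be 5 (only option left). Remove 5 from p.
p's domain is down to {10}, so p = 10.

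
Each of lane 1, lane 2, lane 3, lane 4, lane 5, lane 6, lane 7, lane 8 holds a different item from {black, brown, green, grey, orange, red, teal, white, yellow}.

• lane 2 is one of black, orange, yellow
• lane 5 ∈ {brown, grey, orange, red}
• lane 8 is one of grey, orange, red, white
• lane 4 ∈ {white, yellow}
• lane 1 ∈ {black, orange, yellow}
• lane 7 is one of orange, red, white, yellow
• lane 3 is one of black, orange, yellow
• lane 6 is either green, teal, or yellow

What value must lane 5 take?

lane 1, lane 2, lane 3 share exactly the 3 values {black, orange, yellow}; by pigeonhole those values go to them, so strike black, orange, yellow from lane 4, lane 5, lane 6, lane 7, lane 8.
lane 4 has just one choice, so lane 4 = white. Eliminate white elsewhere: lane 7, lane 8.
lane 7 has just one choice, so lane 7 = red. So lane 5, lane 8 can't be red.
That leaves lane 8 = grey. So lane 5 can't be grey.
So lane 5 = brown.

brown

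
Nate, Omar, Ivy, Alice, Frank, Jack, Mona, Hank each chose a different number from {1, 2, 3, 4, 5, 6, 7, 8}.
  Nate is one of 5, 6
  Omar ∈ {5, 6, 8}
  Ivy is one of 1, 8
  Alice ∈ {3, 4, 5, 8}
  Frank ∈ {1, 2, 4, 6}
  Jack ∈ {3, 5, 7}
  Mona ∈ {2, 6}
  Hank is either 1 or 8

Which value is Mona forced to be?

2

The 8 variables draw from only 8 values {1, 2, 3, 4, 5, 6, 7, 8}, so each is used; only Jack can be 7, hence Jack = 7.
The 7 still-open variables together cover exactly {1, 2, 3, 4, 5, 6, 8} — 7 values for 7 variables — and 3 appears only in Alice's list, so Alice = 3.
The 6 still-open variables draw from only 6 values {1, 2, 4, 5, 6, 8}, so each is used; only Frank can be 4, hence Frank = 4.
Among the 5 still-open variables, 2 fits only Mona (and all 5 values in {1, 2, 5, 6, 8} must be used), so Mona = 2.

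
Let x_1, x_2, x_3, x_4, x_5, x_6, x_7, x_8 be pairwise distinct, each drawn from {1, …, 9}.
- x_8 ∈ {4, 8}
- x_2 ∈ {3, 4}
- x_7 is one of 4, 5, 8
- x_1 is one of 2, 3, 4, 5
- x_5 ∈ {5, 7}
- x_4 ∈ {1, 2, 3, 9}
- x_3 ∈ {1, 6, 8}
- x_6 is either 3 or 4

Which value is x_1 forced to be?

The 2 variables x_2 and x_6 are confined to {3, 4}, which locks those values in; drop them from x_1, x_4, x_7, x_8.
x_8's domain is down to {8}, so x_8 = 8. So x_3, x_7 can't be 8.
That leaves x_7 = 5. Strike 5 from x_1, x_5.
So x_1 = 2.

2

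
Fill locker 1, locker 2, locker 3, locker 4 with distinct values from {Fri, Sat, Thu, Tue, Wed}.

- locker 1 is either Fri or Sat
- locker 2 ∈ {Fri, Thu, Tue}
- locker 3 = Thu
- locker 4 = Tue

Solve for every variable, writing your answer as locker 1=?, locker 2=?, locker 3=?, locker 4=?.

locker 3 has just one choice, so locker 3 = Thu. Eliminate Thu elsewhere: locker 2.
locker 4 has just one choice, so locker 4 = Tue. Eliminate Tue elsewhere: locker 2.
locker 2's domain is down to {Fri}, so locker 2 = Fri. Strike Fri from locker 1.
locker 1 has just one choice, so locker 1 = Sat.

locker 1=Sat, locker 2=Fri, locker 3=Thu, locker 4=Tue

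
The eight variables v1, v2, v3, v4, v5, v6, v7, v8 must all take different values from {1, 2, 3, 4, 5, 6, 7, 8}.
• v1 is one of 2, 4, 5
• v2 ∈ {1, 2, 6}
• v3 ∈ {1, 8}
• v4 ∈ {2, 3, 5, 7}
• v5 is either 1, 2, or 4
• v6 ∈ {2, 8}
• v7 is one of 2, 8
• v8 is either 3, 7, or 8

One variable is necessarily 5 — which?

v1

The 8 variables draw from only 8 values {1, 2, 3, 4, 5, 6, 7, 8}, so each is used; only v2 can be 6, hence v2 = 6.
The 2 variables v6 and v7 are confined to {2, 8}, which locks those values in; drop them from v1, v3, v4, v5, v8.
That leaves v3 = 1. Remove 1 from v5.
v5 must be 4 (only option left). Remove 4 from v1.
So 5 goes to v1.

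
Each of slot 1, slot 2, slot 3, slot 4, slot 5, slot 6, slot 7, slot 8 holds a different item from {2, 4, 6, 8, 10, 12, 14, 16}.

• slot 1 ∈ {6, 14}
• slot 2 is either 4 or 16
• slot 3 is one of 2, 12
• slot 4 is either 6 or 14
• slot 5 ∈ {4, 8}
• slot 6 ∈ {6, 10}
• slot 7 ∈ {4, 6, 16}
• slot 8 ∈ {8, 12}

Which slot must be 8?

Among the 8 variables, 2 fits only slot 3 (and all 8 values in {2, 4, 6, 8, 10, 12, 14, 16} must be used), so slot 3 = 2.
The 7 still-open variables together cover exactly {4, 6, 8, 10, 12, 14, 16} — 7 values for 7 variables — and 10 appears only in slot 6's list, so slot 6 = 10.
The 6 still-open variables draw from only 6 values {4, 6, 8, 12, 14, 16}, so each is used; only slot 8 can be 12, hence slot 8 = 12.
The 5 still-open variables draw from only 5 values {4, 6, 8, 14, 16}, so each is used; only slot 5 can be 8, hence slot 5 = 8.

slot 5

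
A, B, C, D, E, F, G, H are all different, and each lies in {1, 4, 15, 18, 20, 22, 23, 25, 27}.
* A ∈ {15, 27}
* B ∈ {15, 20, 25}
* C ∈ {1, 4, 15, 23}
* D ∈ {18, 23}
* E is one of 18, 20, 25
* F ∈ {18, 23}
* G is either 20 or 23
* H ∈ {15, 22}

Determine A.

27

D and F between them cover only {18, 23} — a naked pair. Remove those values from C, E, G.
That leaves G = 20. Strike 20 from B, E.
That leaves E = 25. Eliminate 25 elsewhere: B.
B's domain is down to {15}, so B = 15. Eliminate 15 elsewhere: A, C, H.
So A = 27.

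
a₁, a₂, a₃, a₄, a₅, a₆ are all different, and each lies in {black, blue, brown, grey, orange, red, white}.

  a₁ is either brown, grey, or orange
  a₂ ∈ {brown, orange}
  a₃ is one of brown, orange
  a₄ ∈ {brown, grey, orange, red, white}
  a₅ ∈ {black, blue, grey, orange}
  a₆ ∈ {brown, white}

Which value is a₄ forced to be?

red

The 2 variables a₂ and a₃ are confined to {brown, orange}, which locks those values in; drop them from a₁, a₄, a₅, a₆.
That leaves a₁ = grey. Strike grey from a₄, a₅.
That leaves a₆ = white. Strike white from a₄.
So a₄ = red.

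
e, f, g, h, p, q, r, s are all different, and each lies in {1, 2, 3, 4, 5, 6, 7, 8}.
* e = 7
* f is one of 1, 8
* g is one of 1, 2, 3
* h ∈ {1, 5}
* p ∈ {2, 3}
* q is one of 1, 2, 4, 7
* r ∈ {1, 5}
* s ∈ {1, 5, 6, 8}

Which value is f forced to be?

e must be 7 (only option left). So q can't be 7.
The 7 still-open variables draw from only 7 values {1, 2, 3, 4, 5, 6, 8}, so each is used; only q can be 4, hence q = 4.
The 6 still-open variables draw from only 6 values {1, 2, 3, 5, 6, 8}, so each is used; only s can be 6, hence s = 6.
The 5 still-open variables together cover exactly {1, 2, 3, 5, 8} — 5 values for 5 variables — and 8 appears only in f's list, so f = 8.

8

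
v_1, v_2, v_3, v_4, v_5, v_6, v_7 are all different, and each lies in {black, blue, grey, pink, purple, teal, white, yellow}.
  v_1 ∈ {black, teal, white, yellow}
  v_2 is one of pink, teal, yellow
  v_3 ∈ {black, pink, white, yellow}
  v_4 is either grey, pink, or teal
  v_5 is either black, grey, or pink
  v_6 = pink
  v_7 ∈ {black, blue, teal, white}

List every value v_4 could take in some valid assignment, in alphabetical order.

v_6 has just one choice, so v_6 = pink. Strike pink from v_2, v_3, v_4, v_5.
The 6 still-open variables draw from only 6 values {black, blue, grey, teal, white, yellow}, so each is used; only v_7 can be blue, hence v_7 = blue.
No further eliminations apply; v_4 can still be any of grey, teal.

grey, teal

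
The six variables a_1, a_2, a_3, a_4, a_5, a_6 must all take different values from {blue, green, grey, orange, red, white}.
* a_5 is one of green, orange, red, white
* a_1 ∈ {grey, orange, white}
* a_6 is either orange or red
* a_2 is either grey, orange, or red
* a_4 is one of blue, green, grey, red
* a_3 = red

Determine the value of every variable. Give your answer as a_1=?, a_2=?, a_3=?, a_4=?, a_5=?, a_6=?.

a_3 must be red (only option left). So a_2, a_4, a_5, a_6 can't be red.
a_6 must be orange (only option left). Eliminate orange elsewhere: a_1, a_2, a_5.
a_2 must be grey (only option left). So a_1, a_4 can't be grey.
a_1's domain is down to {white}, so a_1 = white. So a_5 can't be white.
a_5 must be green (only option left). So a_4 can't be green.
a_4 has just one choice, so a_4 = blue.

a_1=white, a_2=grey, a_3=red, a_4=blue, a_5=green, a_6=orange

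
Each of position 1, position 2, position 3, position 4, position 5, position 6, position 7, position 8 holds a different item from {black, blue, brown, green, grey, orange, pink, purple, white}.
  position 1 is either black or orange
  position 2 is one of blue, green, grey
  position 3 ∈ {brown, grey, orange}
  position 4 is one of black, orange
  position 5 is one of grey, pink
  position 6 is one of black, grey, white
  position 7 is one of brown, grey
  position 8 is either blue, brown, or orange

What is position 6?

The 8 variables together cover exactly {black, blue, brown, green, grey, orange, pink, white} — 8 values for 8 variables — and green appears only in position 2's list, so position 2 = green.
Among the 7 still-open variables, blue fits only position 8 (and all 7 values in {black, blue, brown, grey, orange, pink, white} must be used), so position 8 = blue.
Among the 6 still-open variables, pink fits only position 5 (and all 6 values in {black, brown, grey, orange, pink, white} must be used), so position 5 = pink.
Among the 5 still-open variables, white fits only position 6 (and all 5 values in {black, brown, grey, orange, white} must be used), so position 6 = white.

white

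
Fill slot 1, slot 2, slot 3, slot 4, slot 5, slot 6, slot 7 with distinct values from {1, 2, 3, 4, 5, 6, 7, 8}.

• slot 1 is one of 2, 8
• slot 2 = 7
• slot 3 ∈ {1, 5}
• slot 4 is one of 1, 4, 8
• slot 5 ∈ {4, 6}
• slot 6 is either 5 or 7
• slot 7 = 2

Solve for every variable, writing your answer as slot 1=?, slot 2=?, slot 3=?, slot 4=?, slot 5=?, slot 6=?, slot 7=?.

slot 1=8, slot 2=7, slot 3=1, slot 4=4, slot 5=6, slot 6=5, slot 7=2

slot 2 must be 7 (only option left). So slot 6 can't be 7.
That leaves slot 6 = 5. Strike 5 from slot 3.
slot 7 must be 2 (only option left). Eliminate 2 elsewhere: slot 1.
slot 1 must be 8 (only option left). So slot 4 can't be 8.
slot 3 must be 1 (only option left). Remove 1 from slot 4.
slot 4 has just one choice, so slot 4 = 4. Eliminate 4 elsewhere: slot 5.
slot 5 has just one choice, so slot 5 = 6.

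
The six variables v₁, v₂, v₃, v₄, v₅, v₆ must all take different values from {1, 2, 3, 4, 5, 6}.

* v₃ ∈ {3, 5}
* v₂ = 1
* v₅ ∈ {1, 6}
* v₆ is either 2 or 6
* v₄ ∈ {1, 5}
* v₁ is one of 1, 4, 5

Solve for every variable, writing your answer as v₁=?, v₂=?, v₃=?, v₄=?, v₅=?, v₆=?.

v₁=4, v₂=1, v₃=3, v₄=5, v₅=6, v₆=2

v₂ must be 1 (only option left). Eliminate 1 elsewhere: v₁, v₄, v₅.
That leaves v₄ = 5. Eliminate 5 elsewhere: v₁, v₃.
That leaves v₅ = 6. So v₆ can't be 6.
That leaves v₆ = 2.
v₁ must be 4 (only option left).
v₃'s domain is down to {3}, so v₃ = 3.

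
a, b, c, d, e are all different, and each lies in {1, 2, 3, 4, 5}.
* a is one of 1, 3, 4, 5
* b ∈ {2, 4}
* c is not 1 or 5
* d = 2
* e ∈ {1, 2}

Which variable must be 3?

c

d has just one choice, so d = 2. Eliminate 2 elsewhere: b, c, e.
e must be 1 (only option left). Strike 1 from a.
That leaves b = 4. Remove 4 from a, c.
So 3 goes to c.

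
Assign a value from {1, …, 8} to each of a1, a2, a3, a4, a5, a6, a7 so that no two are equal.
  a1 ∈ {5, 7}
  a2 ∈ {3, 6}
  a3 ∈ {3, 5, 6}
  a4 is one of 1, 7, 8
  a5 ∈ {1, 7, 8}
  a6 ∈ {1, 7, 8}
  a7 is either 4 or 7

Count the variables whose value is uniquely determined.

2

The 7 variables together cover exactly {1, 3, 4, 5, 6, 7, 8} — 7 values for 7 variables — and 4 appears only in a7's list, so a7 = 4.
a4, a5, a6 share exactly the 3 values {1, 7, 8}; by pigeonhole those values go to them, so strike 1, 7, 8 from a1.
That leaves a1 = 5. Remove 5 from a3.
Determined: a1=5, a7=4. The other variables each still have more than one consistent value. That makes 2.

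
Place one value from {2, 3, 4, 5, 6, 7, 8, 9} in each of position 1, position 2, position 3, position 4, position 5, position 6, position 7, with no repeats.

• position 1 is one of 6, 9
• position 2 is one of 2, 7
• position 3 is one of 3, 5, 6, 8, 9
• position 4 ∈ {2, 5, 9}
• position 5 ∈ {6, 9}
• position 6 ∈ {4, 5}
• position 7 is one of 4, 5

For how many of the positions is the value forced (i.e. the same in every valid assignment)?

position 1 and position 5 between them cover only {6, 9} — a naked pair. Remove those values from position 3, position 4.
position 6 and position 7 between them cover only {4, 5} — a naked pair. Remove those values from position 3, position 4.
position 4 has just one choice, so position 4 = 2. Eliminate 2 elsewhere: position 2.
position 2 has just one choice, so position 2 = 7.
Determined: position 2=7, position 4=2. The other positions each still have more than one consistent value. That makes 2.

2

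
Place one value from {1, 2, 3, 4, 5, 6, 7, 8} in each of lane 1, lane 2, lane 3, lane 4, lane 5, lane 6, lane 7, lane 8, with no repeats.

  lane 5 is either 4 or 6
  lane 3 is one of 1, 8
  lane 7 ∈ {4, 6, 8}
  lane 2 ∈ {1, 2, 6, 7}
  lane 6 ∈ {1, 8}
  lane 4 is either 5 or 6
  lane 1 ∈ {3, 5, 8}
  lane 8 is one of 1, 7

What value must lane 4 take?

Among the 8 variables, 2 fits only lane 2 (and all 8 values in {1, 2, 3, 4, 5, 6, 7, 8} must be used), so lane 2 = 2.
The 7 still-open variables together cover exactly {1, 3, 4, 5, 6, 7, 8} — 7 values for 7 variables — and 3 appears only in lane 1's list, so lane 1 = 3.
The 6 still-open variables together cover exactly {1, 4, 5, 6, 7, 8} — 6 values for 6 variables — and 5 appears only in lane 4's list, so lane 4 = 5.

5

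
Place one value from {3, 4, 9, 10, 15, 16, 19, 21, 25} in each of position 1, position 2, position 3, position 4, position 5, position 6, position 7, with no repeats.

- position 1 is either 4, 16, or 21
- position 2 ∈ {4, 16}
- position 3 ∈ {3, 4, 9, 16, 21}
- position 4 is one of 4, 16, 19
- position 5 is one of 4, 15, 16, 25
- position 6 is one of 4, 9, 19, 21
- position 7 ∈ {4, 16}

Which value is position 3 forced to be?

3

position 2 and position 7 between them cover only {4, 16} — a naked pair. Remove those values from position 1, position 3, position 4, position 5, position 6.
position 1 has just one choice, so position 1 = 21. Eliminate 21 elsewhere: position 3, position 6.
position 4 must be 19 (only option left). Eliminate 19 elsewhere: position 6.
position 6 must be 9 (only option left). So position 3 can't be 9.
So position 3 = 3.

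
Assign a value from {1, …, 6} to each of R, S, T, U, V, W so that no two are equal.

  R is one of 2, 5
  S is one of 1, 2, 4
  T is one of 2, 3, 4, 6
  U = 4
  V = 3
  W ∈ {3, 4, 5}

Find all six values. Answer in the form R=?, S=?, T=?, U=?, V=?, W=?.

R=2, S=1, T=6, U=4, V=3, W=5

U has just one choice, so U = 4. Eliminate 4 elsewhere: S, T, W.
V's domain is down to {3}, so V = 3. Strike 3 from T, W.
W's domain is down to {5}, so W = 5. Strike 5 from R.
R must be 2 (only option left). Eliminate 2 elsewhere: S, T.
S must be 1 (only option left).
That leaves T = 6.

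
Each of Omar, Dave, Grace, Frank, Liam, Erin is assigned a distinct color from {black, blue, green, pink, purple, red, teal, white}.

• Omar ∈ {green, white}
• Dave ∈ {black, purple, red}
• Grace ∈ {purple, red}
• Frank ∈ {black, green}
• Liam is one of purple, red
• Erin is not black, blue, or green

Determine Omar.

white

The 2 variables Grace and Liam are confined to {purple, red}, which locks those values in; drop them from Dave, Erin.
Dave's domain is down to {black}, so Dave = black. So Frank can't be black.
That leaves Frank = green. Strike green from Omar.
So Omar = white.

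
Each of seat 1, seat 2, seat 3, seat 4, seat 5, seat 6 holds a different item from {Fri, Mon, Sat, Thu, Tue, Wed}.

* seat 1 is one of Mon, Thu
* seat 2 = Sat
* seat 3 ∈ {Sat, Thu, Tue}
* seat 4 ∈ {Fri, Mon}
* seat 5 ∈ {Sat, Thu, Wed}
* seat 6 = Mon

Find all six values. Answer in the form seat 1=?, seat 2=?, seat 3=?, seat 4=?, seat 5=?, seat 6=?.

seat 2 must be Sat (only option left). Eliminate Sat elsewhere: seat 3, seat 5.
seat 6 has just one choice, so seat 6 = Mon. Strike Mon from seat 1, seat 4.
That leaves seat 1 = Thu. So seat 3, seat 5 can't be Thu.
seat 3 has just one choice, so seat 3 = Tue.
seat 4's domain is down to {Fri}, so seat 4 = Fri.
seat 5 has just one choice, so seat 5 = Wed.

seat 1=Thu, seat 2=Sat, seat 3=Tue, seat 4=Fri, seat 5=Wed, seat 6=Mon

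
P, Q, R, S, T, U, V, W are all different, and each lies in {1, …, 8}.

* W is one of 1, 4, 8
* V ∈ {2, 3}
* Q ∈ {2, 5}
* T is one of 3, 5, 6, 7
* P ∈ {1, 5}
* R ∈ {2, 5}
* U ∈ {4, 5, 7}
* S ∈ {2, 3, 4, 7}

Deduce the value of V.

3

The 8 variables together cover exactly {1, 2, 3, 4, 5, 6, 7, 8} — 8 values for 8 variables — and 6 appears only in T's list, so T = 6.
The 7 still-open variables draw from only 7 values {1, 2, 3, 4, 5, 7, 8}, so each is used; only W can be 8, hence W = 8.
Among the 6 still-open variables, 1 fits only P (and all 6 values in {1, 2, 3, 4, 5, 7} must be used), so P = 1.
The 2 variables Q and R are confined to {2, 5}, which locks those values in; drop them from S, U, V.
So V = 3.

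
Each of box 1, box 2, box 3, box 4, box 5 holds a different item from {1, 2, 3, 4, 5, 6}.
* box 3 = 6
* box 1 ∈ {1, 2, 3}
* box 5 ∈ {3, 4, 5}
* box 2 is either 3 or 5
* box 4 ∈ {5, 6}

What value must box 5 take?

4

box 3 must be 6 (only option left). Remove 6 from box 4.
That leaves box 4 = 5. Remove 5 from box 2, box 5.
That leaves box 2 = 3. Strike 3 from box 1, box 5.
So box 5 = 4.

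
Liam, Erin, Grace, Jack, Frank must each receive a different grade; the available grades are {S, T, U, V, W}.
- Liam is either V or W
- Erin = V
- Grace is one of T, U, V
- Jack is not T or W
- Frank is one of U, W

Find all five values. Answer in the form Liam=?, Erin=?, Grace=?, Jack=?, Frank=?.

Erin's domain is down to {V}, so Erin = V. Eliminate V elsewhere: Liam, Grace, Jack.
Liam has just one choice, so Liam = W. Eliminate W elsewhere: Frank.
Frank's domain is down to {U}, so Frank = U. So Grace, Jack can't be U.
Grace must be T (only option left).
That leaves Jack = S.

Liam=W, Erin=V, Grace=T, Jack=S, Frank=U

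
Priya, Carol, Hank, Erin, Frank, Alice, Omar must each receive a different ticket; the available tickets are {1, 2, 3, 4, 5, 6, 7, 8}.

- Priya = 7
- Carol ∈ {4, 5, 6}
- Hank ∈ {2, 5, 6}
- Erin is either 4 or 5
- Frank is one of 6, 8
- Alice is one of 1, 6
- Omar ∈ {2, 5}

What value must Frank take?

8

Priya has just one choice, so Priya = 7.
The 6 still-open variables draw from only 6 values {1, 2, 4, 5, 6, 8}, so each is used; only Alice can be 1, hence Alice = 1.
The 5 still-open variables together cover exactly {2, 4, 5, 6, 8} — 5 values for 5 variables — and 8 appears only in Frank's list, so Frank = 8.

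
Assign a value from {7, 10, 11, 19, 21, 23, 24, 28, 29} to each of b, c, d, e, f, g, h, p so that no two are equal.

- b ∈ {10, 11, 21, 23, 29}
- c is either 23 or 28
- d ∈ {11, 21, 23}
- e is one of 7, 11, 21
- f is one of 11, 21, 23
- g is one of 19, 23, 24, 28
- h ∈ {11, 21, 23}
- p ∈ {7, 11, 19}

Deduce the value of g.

24

d, f, h between them cover only {11, 21, 23} — a naked triple. Remove those values from b, c, e, g, p.
c has just one choice, so c = 28. Eliminate 28 elsewhere: g.
That leaves e = 7. Eliminate 7 elsewhere: p.
p's domain is down to {19}, so p = 19. Remove 19 from g.
So g = 24.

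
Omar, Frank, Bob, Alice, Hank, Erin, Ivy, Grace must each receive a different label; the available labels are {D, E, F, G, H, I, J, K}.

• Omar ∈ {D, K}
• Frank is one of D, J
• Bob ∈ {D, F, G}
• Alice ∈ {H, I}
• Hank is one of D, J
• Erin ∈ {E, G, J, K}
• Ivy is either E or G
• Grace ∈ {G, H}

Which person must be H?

Grace

The 8 variables draw from only 8 values {D, E, F, G, H, I, J, K}, so each is used; only Bob can be F, hence Bob = F.
The 7 still-open variables together cover exactly {D, E, G, H, I, J, K} — 7 values for 7 variables — and I appears only in Alice's list, so Alice = I.
Among the 6 still-open variables, H fits only Grace (and all 6 values in {D, E, G, H, J, K} must be used), so Grace = H.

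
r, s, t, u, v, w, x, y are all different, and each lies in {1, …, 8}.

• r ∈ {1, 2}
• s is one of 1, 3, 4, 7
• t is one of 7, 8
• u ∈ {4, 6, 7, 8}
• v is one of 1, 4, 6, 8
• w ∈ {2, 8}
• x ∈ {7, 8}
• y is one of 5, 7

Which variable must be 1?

The 8 variables together cover exactly {1, 2, 3, 4, 5, 6, 7, 8} — 8 values for 8 variables — and 3 appears only in s's list, so s = 3.
The 7 still-open variables draw from only 7 values {1, 2, 4, 5, 6, 7, 8}, so each is used; only y can be 5, hence y = 5.
t and x share exactly the 2 values {7, 8}; by pigeonhole those values go to them, so strike 7, 8 from u, v, w.
That leaves w = 2. Remove 2 from r.
So 1 goes to r.

r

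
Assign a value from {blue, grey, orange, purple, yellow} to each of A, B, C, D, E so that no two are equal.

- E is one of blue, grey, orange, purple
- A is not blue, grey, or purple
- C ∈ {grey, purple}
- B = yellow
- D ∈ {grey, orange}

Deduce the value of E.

blue

B has just one choice, so B = yellow. So A can't be yellow.
A has just one choice, so A = orange. So D, E can't be orange.
That leaves D = grey. So C, E can't be grey.
That leaves C = purple. Remove purple from E.
So E = blue.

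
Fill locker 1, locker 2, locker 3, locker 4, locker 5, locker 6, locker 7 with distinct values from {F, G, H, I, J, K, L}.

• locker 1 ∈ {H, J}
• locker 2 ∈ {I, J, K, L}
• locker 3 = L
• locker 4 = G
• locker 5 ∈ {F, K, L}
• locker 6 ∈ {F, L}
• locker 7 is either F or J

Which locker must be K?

locker 5

locker 3 has just one choice, so locker 3 = L. Remove L from locker 2, locker 5, locker 6.
locker 4 must be G (only option left).
That leaves locker 6 = F. Eliminate F elsewhere: locker 5, locker 7.
So K goes to locker 5.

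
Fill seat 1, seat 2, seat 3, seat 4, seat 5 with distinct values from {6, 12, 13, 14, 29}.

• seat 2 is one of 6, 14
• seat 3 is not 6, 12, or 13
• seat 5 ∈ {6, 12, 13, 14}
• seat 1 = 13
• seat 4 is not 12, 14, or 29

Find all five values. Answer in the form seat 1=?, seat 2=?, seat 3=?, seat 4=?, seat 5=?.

seat 1=13, seat 2=14, seat 3=29, seat 4=6, seat 5=12

seat 1's domain is down to {13}, so seat 1 = 13. Strike 13 from seat 4, seat 5.
That leaves seat 4 = 6. Remove 6 from seat 2, seat 5.
That leaves seat 2 = 14. Remove 14 from seat 3, seat 5.
seat 3's domain is down to {29}, so seat 3 = 29.
seat 5 has just one choice, so seat 5 = 12.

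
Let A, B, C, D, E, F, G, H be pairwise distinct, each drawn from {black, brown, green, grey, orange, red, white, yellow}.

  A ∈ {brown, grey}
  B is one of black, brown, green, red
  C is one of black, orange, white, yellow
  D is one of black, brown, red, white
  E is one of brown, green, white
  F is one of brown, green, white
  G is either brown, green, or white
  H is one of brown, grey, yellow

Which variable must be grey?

A

Among the 8 variables, orange fits only C (and all 8 values in {black, brown, green, grey, orange, red, white, yellow} must be used), so C = orange.
The 7 still-open variables together cover exactly {black, brown, green, grey, red, white, yellow} — 7 values for 7 variables — and yellow appears only in H's list, so H = yellow.
The 6 still-open variables together cover exactly {black, brown, green, grey, red, white} — 6 values for 6 variables — and grey appears only in A's list, so A = grey.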